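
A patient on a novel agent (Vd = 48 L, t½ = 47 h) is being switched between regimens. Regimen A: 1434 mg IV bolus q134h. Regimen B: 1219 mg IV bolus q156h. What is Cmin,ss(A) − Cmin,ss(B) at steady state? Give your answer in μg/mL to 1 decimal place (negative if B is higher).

2.0 μg/mL

Regimen A: f = (1/2)^(134/47) ≈ 0.1386; Cmin,ss = (1434/48)·f/(1−f) ≈ 4.807 μg/mL.
Regimen B: f = (1/2)^(156/47) ≈ 0.1002; Cmin,ss = (1219/48)·f/(1−f) ≈ 2.828 μg/mL.
Difference ≈ 4.807 − 2.828 ≈ 1.979 μg/mL.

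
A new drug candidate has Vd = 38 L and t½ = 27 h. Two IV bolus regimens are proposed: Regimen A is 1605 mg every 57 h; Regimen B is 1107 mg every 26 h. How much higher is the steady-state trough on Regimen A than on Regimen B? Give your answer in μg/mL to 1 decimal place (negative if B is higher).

-18.0 μg/mL

Regimen A: f = (1/2)^(57/27) ≈ 0.2315; Cmin,ss = (1605/38)·f/(1−f) ≈ 12.723 μg/mL.
Regimen B: f = (1/2)^(26/27) ≈ 0.5130; Cmin,ss = (1107/38)·f/(1−f) ≈ 30.687 μg/mL.
Difference ≈ 12.723 − 30.687 ≈ -17.964 μg/mL.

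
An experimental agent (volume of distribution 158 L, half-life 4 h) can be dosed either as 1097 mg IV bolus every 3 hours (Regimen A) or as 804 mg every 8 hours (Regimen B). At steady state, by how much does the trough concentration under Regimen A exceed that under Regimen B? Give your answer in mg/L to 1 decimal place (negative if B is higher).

Regimen A: f = (1/2)^(3/4) ≈ 0.5946; Cmin,ss = (1097/158)·f/(1−f) ≈ 10.183 mg/L.
Regimen B: f = (1/2)^(8/4) ≈ 0.2500; Cmin,ss = (804/158)·f/(1−f) ≈ 1.696 mg/L.
Difference ≈ 10.183 − 1.696 ≈ 8.487 mg/L.

8.5 mg/L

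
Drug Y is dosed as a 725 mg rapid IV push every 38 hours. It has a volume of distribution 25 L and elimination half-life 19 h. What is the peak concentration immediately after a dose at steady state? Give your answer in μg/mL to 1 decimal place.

38.7 μg/mL

The dosing interval is 2 half-lives, so f = 2^(−2) = 0.25.
Accumulation ratio R = 1/(1 − f) = 1/0.75 = 4/3.
Single-dose peak C₀ = D/Vd = 725/25 = 29 μg/mL.
Steady-state peak Cmax,ss = C₀·R = 29 × 4/3 ≈ 38.667 μg/mL.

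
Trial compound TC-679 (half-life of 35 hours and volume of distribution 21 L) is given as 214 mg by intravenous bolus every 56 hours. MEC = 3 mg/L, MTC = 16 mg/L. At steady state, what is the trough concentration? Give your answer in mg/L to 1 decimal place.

5.0 mg/L

Over one 56-h interval, 56/35 ≈ 1.6 half-lives elapse, leaving f ≈ 0.3299 of each dose.
Accumulation ratio R = 1/(1 − f) ≈ 1/0.6701 ≈ 1.4923.
Each bolus raises the concentration by D/Vd = 214/21 ≈ 10.190 mg/L.
Cmax,ss = C₀/(1 − f) ≈ 10.190/0.6701 ≈ 15.207 mg/L.
One interval later, Cmin,ss = Cmax,ss·e^(−kτ) ≈ 15.207 × 0.3299 ≈ 5.017 mg/L.
Trough 5.0 mg/L vs MEC 3 mg/L: adequate.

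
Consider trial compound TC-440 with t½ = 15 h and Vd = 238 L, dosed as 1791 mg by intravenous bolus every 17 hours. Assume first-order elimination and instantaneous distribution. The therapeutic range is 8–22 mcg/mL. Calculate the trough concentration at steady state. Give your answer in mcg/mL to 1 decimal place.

k = ln2/t½ = ln2/15 ≈ 0.046210 h⁻¹; fraction remaining f = e^(−kτ) = e^(−0.046210×17) ≈ 0.4559.
At steady state, accumulation factor R = 1/(1 − e^(−kτ)) ≈ 1.8379.
Single-dose peak C₀ = D/Vd = 1791/238 ≈ 7.525 mcg/mL.
Steady-state peak Cmax,ss = C₀·R ≈ 7.525 × 1.8379 ≈ 13.830 mcg/mL.
One interval later, Cmin,ss = Cmax,ss·e^(−kτ) ≈ 13.830 × 0.4559 ≈ 6.305 mcg/mL.
Trough 6.3 mcg/mL vs MEC 8 mcg/mL: subtherapeutic.

6.3 mcg/mL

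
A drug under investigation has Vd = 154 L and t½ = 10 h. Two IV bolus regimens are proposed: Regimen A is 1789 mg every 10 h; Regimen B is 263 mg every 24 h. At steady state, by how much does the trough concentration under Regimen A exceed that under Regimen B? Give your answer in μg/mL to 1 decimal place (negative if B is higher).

Regimen A: f = (1/2)^(10/10) ≈ 0.5000; Cmin,ss = (1789/154)·f/(1−f) ≈ 11.617 μg/mL.
Regimen B: f = (1/2)^(24/10) ≈ 0.1895; Cmin,ss = (263/154)·f/(1−f) ≈ 0.399 μg/mL.
Difference ≈ 11.617 − 0.399 ≈ 11.218 μg/mL.

11.2 μg/mL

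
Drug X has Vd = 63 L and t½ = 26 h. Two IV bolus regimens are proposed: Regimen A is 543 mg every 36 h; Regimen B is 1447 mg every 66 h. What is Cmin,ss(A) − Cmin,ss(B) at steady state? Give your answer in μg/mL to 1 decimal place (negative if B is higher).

0.6 μg/mL

Regimen A: f = (1/2)^(36/26) ≈ 0.3830; Cmin,ss = (543/63)·f/(1−f) ≈ 5.350 μg/mL.
Regimen B: f = (1/2)^(66/26) ≈ 0.1721; Cmin,ss = (1447/63)·f/(1−f) ≈ 4.775 μg/mL.
Difference ≈ 5.350 − 4.775 ≈ 0.575 μg/mL.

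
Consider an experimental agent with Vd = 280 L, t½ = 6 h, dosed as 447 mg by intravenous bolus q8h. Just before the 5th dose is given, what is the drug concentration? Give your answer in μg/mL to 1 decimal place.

f = (1/2)^(τ/t½) = (1/2)^(8/6) ≈ 0.3969.
C₀ = D/Vd = 447/280 ≈ 1.596 μg/mL.
Before the 5th dose, 4 doses have been given. Superposition: Cmin = C₀·(f + f² + … + f^4).
≈ 1.596 × (0.3969 + 0.1575 + 0.0625 + 0.0248) ≈ 1.596 × 0.6417 ≈ 1.024 μg/mL.

1.0 μg/mL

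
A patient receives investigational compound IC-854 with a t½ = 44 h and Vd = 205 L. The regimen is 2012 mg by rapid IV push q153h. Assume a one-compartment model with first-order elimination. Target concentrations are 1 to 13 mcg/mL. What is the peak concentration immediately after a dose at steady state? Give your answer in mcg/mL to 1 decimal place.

Over one 153-h interval, 153/44 ≈ 3.4773 half-lives elapse, leaving f ≈ 0.0898 of each dose.
At steady state, accumulation factor R = 1/(1 − e^(−kτ)) ≈ 1.0987.
Each bolus raises the concentration by D/Vd = 2012/205 ≈ 9.815 mcg/mL.
Steady-state peak Cmax,ss = C₀·R ≈ 9.815 × 1.0987 ≈ 10.784 mcg/mL.
Peak 10.8 mcg/mL vs MTC 13 mcg/mL: below toxic threshold.

10.8 mcg/mL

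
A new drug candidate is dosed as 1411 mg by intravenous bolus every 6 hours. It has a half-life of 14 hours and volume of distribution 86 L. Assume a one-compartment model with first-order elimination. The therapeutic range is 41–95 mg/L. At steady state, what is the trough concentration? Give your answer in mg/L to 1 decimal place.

47.4 mg/L

Over one 6-h interval, 6/14 ≈ 0.42857 half-lives elapse, leaving f ≈ 0.7430 of each dose.
Accumulation ratio R = 1/(1 − f) ≈ 1/0.2570 ≈ 3.8911.
Single-dose peak C₀ = D/Vd = 1411/86 ≈ 16.407 mg/L.
Steady-state peak Cmax,ss = C₀·R ≈ 16.407 × 3.8911 ≈ 63.841 mg/L.
One interval later, Cmin,ss = Cmax,ss·e^(−kτ) ≈ 63.841 × 0.7430 ≈ 47.434 mg/L.
Trough 47.4 mg/L vs MEC 41 mg/L: adequate.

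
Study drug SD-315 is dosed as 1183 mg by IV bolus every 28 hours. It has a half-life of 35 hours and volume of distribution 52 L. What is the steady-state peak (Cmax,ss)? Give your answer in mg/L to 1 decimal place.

Over one 28-h interval, 28/35 ≈ 0.8 half-lives elapse, leaving f ≈ 0.5743 of each dose.
At steady state, accumulation factor R = 1/(1 − e^(−kτ)) ≈ 2.3491.
Single-dose peak C₀ = D/Vd = 1183/52 ≈ 22.750 mg/L.
Steady-state peak Cmax,ss = C₀·R ≈ 22.750 × 2.3491 ≈ 53.442 mg/L.

53.4 mg/L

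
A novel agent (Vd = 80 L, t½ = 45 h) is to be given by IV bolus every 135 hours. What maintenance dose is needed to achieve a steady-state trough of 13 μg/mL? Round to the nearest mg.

7280 mg

τ/t½ = 135/45 ≈ 3, so f = (1/2)^(135/45) ≈ 0.125000.
Cmin,ss = (D/Vd)·f/(1−f), so D = Cmin,ss·Vd·(1−f)/f.
D = 13 × 80 × (1−f)/f ≈ 13 × 80 × 7.00000 ≈ 7280.00 mg.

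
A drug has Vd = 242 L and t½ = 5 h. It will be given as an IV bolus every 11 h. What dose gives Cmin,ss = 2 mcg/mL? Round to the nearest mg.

1740 mg

τ/t½ = 11/5 ≈ 2.2, so f = (1/2)^(11/5) ≈ 0.217638.
Cmin,ss = (D/Vd)·f/(1−f), so D = Cmin,ss·Vd·(1−f)/f.
D = 2 × 242 × (1−f)/f ≈ 2 × 242 × 3.59479 ≈ 1739.88 mg.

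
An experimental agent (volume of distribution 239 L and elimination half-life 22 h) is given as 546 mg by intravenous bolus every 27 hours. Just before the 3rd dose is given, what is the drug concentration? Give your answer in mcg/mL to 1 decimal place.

f = (1/2)^(τ/t½) = (1/2)^(27/22) ≈ 0.4271.
C₀ = D/Vd = 546/239 ≈ 2.285 mcg/mL.
Before the 3rd dose, 2 doses have been given. Superposition: Cmin = C₀·(f + f²).
≈ 2.285 × (0.4271 + 0.1824) ≈ 2.285 × 0.6095 ≈ 1.393 mcg/mL.

1.4 mcg/mL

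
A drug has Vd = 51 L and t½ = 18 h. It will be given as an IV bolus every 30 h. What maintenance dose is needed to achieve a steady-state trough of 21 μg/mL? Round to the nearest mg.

2329 mg

τ/t½ = 30/18 ≈ 1.6667, so f = (1/2)^(30/18) ≈ 0.314980.
Cmin,ss = (D/Vd)·f/(1−f), so D = Cmin,ss·Vd·(1−f)/f.
D = 21 × 51 × (1−f)/f ≈ 21 × 51 × 2.17480 ≈ 2329.21 mg.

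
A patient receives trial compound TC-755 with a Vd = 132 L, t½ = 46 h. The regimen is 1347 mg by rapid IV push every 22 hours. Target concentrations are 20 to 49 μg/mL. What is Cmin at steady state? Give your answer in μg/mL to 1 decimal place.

Over one 22-h interval, 22/46 ≈ 0.47826 half-lives elapse, leaving f ≈ 0.7178 of each dose.
At steady state, accumulation factor R = 1/(1 − e^(−kτ)) ≈ 3.5436.
Each bolus raises the concentration by D/Vd = 1347/132 ≈ 10.205 μg/mL.
Steady-state peak Cmax,ss = C₀·R ≈ 10.205 × 3.5436 ≈ 36.162 μg/mL.
Steady-state trough Cmin,ss = Cmax,ss·f ≈ 36.162 × 0.7178 ≈ 25.957 μg/mL.
Trough 26.0 μg/mL vs MEC 20 μg/mL: adequate.

26.0 μg/mL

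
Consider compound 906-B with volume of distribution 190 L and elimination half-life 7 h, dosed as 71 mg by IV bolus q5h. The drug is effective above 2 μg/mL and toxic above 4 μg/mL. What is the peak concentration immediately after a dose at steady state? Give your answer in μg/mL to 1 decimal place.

1.0 μg/mL

Over one 5-h interval, 5/7 ≈ 0.71429 half-lives elapse, leaving f ≈ 0.6095 of each dose.
Accumulation ratio R = 1/(1 − f) ≈ 1/0.3905 ≈ 2.5608.
Each bolus raises the concentration by D/Vd = 71/190 ≈ 0.374 μg/mL.
Cmax,ss = C₀/(1 − f) ≈ 0.374/0.3905 ≈ 0.958 μg/mL.
Peak 1.0 μg/mL vs MTC 4 μg/mL: below toxic threshold.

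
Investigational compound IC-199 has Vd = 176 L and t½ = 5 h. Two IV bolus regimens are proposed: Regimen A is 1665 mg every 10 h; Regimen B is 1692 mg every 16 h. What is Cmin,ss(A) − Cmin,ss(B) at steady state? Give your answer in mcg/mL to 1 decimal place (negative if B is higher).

2.0 mcg/mL

Regimen A: f = (1/2)^(10/5) ≈ 0.2500; Cmin,ss = (1665/176)·f/(1−f) ≈ 3.153 mcg/mL.
Regimen B: f = (1/2)^(16/5) ≈ 0.1088; Cmin,ss = (1692/176)·f/(1−f) ≈ 1.174 mcg/mL.
Difference ≈ 3.153 − 1.174 ≈ 1.979 mcg/mL.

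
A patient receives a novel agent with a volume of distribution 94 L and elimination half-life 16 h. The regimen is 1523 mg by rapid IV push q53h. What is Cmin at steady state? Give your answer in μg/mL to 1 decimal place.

k = ln2/t½ = ln2/16 ≈ 0.043322 h⁻¹; fraction remaining f = e^(−kτ) = e^(−0.043322×53) ≈ 0.1007.
Each bolus raises the concentration by D/Vd = 1523/94 ≈ 16.202 μg/mL.
Steady-state trough Cmin,ss = C₀·f/(1−f) ≈ 16.202 × 0.1007/0.8993 ≈ 1.814 μg/mL.

1.8 μg/mL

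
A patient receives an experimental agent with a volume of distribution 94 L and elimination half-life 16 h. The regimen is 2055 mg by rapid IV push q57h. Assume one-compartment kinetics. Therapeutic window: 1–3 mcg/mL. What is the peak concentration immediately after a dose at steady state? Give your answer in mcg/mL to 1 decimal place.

τ/t½ = 57/16 ≈ 3.5625, so fraction remaining f = (1/2)^(57/16) ≈ 0.0846.
At steady state, accumulation factor R = 1/(1 − e^(−kτ)) ≈ 1.0924.
Single-dose peak C₀ = D/Vd = 2055/94 ≈ 21.862 mcg/mL.
Steady-state peak Cmax,ss = C₀·R ≈ 21.862 × 1.0924 ≈ 23.882 mcg/mL.
Peak 23.9 mcg/mL vs MTC 3 mcg/mL: exceeds toxic threshold.

23.9 mcg/mL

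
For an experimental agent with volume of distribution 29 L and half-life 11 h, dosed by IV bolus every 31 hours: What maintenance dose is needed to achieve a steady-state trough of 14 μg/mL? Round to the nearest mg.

2457 mg

τ/t½ = 31/11 ≈ 2.8182, so f = (1/2)^(31/11) ≈ 0.141789.
Cmin,ss = (D/Vd)·f/(1−f), so D = Cmin,ss·Vd·(1−f)/f.
D = 14 × 29 × (1−f)/f ≈ 14 × 29 × 6.05273 ≈ 2457.41 mg.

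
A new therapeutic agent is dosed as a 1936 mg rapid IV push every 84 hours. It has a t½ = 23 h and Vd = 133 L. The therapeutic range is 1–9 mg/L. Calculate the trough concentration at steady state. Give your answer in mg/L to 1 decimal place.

Over one 84-h interval, 84/23 ≈ 3.6522 half-lives elapse, leaving f ≈ 0.0795 of each dose.
Accumulation ratio R = 1/(1 − f) ≈ 1/0.9205 ≈ 1.0864.
Single-dose peak C₀ = D/Vd = 1936/133 ≈ 14.556 mg/L.
Steady-state peak Cmax,ss = C₀·R ≈ 14.556 × 1.0864 ≈ 15.814 mg/L.
Steady-state trough Cmin,ss = Cmax,ss·f ≈ 15.814 × 0.0795 ≈ 1.257 mg/L.
Trough 1.3 mg/L vs MEC 1 mg/L: adequate.

1.3 mg/L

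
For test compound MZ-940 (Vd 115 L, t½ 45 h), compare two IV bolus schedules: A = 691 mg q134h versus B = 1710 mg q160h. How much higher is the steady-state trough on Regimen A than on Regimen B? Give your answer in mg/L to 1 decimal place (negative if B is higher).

-0.5 mg/L

Regimen A: f = (1/2)^(134/45) ≈ 0.1269; Cmin,ss = (691/115)·f/(1−f) ≈ 0.873 mg/L.
Regimen B: f = (1/2)^(160/45) ≈ 0.0850; Cmin,ss = (1710/115)·f/(1−f) ≈ 1.381 mg/L.
Difference ≈ 0.873 − 1.381 ≈ -0.508 mg/L.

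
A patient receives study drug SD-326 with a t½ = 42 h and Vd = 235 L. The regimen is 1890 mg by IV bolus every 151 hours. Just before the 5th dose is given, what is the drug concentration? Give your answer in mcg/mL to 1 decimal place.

f = (1/2)^(τ/t½) = (1/2)^(151/42) ≈ 0.0827.
C₀ = D/Vd = 1890/235 ≈ 8.043 mcg/mL.
Before the 5th dose, 4 doses have been given. Superposition: Cmin = C₀·(f + f² + … + f^4).
≈ 8.043 × (0.0827 + 0.0068 + 0.0006 + 0.0000) ≈ 8.043 × 0.0901 ≈ 0.725 mcg/mL.

0.7 mcg/mL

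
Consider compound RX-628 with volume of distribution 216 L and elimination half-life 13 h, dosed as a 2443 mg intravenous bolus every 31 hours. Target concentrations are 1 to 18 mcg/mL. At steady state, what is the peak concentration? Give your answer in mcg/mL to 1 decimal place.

14.0 mcg/mL

τ/t½ = 31/13 ≈ 2.3846, so fraction remaining f = (1/2)^(31/13) ≈ 0.1915.
Accumulation ratio R = 1/(1 − f) ≈ 1/0.8085 ≈ 1.2369.
Each bolus raises the concentration by D/Vd = 2443/216 ≈ 11.310 mcg/mL.
Steady-state peak Cmax,ss = C₀·R ≈ 11.310 × 1.2369 ≈ 13.989 mcg/mL.
Peak 14.0 mcg/mL vs MTC 18 mcg/mL: below toxic threshold.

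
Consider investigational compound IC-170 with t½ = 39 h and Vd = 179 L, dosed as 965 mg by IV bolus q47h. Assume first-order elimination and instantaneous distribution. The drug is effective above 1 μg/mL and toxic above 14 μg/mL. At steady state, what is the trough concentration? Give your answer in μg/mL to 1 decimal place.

4.1 μg/mL

Over one 47-h interval, 47/39 ≈ 1.2051 half-lives elapse, leaving f ≈ 0.4337 of each dose.
At steady state, accumulation factor R = 1/(1 − e^(−kτ)) ≈ 1.7658.
Single-dose peak C₀ = D/Vd = 965/179 ≈ 5.391 μg/mL.
Steady-state peak Cmax,ss = C₀·R ≈ 5.391 × 1.7658 ≈ 9.519 μg/mL.
One interval later, Cmin,ss = Cmax,ss·e^(−kτ) ≈ 9.519 × 0.4337 ≈ 4.128 μg/mL.
Trough 4.1 μg/mL vs MEC 1 μg/mL: adequate.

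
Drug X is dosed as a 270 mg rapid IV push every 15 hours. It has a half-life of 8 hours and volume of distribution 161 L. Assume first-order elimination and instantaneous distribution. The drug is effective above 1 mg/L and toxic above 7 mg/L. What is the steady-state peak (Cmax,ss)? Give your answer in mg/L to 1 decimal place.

2.3 mg/L

τ/t½ = 15/8 ≈ 1.875, so fraction remaining f = (1/2)^(15/8) ≈ 0.2726.
At steady state, accumulation factor R = 1/(1 − e^(−kτ)) ≈ 1.3748.
Single-dose peak C₀ = D/Vd = 270/161 ≈ 1.677 mg/L.
Cmax,ss = C₀/(1 − f) ≈ 1.677/0.7274 ≈ 2.305 mg/L.
Peak 2.3 mg/L vs MTC 7 mg/L: below toxic threshold.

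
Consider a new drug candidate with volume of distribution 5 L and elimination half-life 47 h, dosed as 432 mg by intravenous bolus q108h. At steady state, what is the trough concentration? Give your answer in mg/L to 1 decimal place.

22.1 mg/L

τ/t½ = 108/47 ≈ 2.2979, so fraction remaining f = (1/2)^(108/47) ≈ 0.2034.
At steady state, accumulation factor R = 1/(1 − e^(−kτ)) ≈ 1.2553.
Each bolus raises the concentration by D/Vd = 432/5 ≈ 86.400 mg/L.
Cmax,ss = C₀/(1 − f) ≈ 86.400/0.7966 ≈ 108.461 mg/L.
Steady-state trough Cmin,ss = Cmax,ss·f ≈ 108.461 × 0.2034 ≈ 22.061 mg/L.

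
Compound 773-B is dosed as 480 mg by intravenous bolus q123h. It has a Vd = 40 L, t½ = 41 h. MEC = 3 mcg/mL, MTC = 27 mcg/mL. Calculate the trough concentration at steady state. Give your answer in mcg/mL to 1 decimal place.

1.7 mcg/mL

τ = 123 h = 3 half-lives, so f = (1/2)^3 = 0.125.
Accumulation ratio R = 1/(1 − f) = 1/0.875 = 8/7.
Single-dose peak C₀ = D/Vd = 480/40 = 12 mcg/mL.
Steady-state peak Cmax,ss = C₀·R = 12 × 8/7 ≈ 13.714 mcg/mL.
Steady-state trough Cmin,ss = Cmax,ss·f ≈ 13.714 × 0.125 ≈ 1.714 mcg/mL.
Trough 1.7 mcg/mL vs MEC 3 mcg/mL: subtherapeutic.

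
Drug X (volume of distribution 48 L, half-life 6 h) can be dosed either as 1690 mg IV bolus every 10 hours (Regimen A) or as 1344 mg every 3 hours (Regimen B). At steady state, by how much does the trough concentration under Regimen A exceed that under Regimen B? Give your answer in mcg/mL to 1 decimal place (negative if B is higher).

Regimen A: f = (1/2)^(10/6) ≈ 0.3150; Cmin,ss = (1690/48)·f/(1−f) ≈ 16.191 mcg/mL.
Regimen B: f = (1/2)^(3/6) ≈ 0.7071; Cmin,ss = (1344/48)·f/(1−f) ≈ 67.596 mcg/mL.
Difference ≈ 16.191 − 67.596 ≈ -51.405 mcg/mL.

-51.4 mcg/mL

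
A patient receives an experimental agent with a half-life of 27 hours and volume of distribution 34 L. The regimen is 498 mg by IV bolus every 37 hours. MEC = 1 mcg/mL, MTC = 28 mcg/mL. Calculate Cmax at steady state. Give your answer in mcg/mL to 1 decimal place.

Over one 37-h interval, 37/27 ≈ 1.3704 half-lives elapse, leaving f ≈ 0.3868 of each dose.
At steady state, accumulation factor R = 1/(1 − e^(−kτ)) ≈ 1.6308.
Single-dose peak C₀ = D/Vd = 498/34 ≈ 14.647 mcg/mL.
Steady-state peak Cmax,ss = C₀·R ≈ 14.647 × 1.6308 ≈ 23.886 mcg/mL.
Peak 23.9 mcg/mL vs MTC 28 mcg/mL: below toxic threshold.

23.9 mcg/mL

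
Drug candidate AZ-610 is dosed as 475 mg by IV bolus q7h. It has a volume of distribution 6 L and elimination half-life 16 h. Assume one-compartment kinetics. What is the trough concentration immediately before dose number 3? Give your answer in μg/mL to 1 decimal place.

101.6 μg/mL

f = (1/2)^(τ/t½) = (1/2)^(7/16) ≈ 0.7384.
C₀ = D/Vd = 475/6 ≈ 79.167 μg/mL.
Before the 3rd dose, 2 doses have been given. Superposition: Cmin = C₀·(f + f²).
≈ 79.167 × (0.7384 + 0.5452) ≈ 79.167 × 1.2836 ≈ 101.619 μg/mL.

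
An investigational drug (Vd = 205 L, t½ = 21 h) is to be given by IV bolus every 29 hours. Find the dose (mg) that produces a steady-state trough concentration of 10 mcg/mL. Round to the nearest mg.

τ/t½ = 29/21 ≈ 1.381, so f = (1/2)^(29/21) ≈ 0.383965.
Cmin,ss = (D/Vd)·f/(1−f), so D = Cmin,ss·Vd·(1−f)/f.
D = 10 × 205 × (1−f)/f ≈ 10 × 205 × 1.60440 ≈ 3289.02 mg.

3289 mg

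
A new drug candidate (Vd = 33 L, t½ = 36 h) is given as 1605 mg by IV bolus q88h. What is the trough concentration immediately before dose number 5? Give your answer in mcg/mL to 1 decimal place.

f = (1/2)^(τ/t½) = (1/2)^(88/36) ≈ 0.1837.
C₀ = D/Vd = 1605/33 ≈ 48.636 mcg/mL.
Before the 5th dose, 4 doses have been given. Superposition: Cmin = C₀·(f + f² + … + f^4).
≈ 48.636 × (0.1837 + 0.0337 + 0.0062 + 0.0011) ≈ 48.636 × 0.2247 ≈ 10.929 mcg/mL.

10.9 mcg/mL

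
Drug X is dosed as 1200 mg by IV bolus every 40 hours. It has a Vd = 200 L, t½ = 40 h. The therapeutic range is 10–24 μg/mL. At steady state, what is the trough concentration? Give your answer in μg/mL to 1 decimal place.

6.0 μg/mL

The dosing interval is 1 half-life, so f = 2^(−1) = 0.5.
Accumulation ratio R = 1/(1 − f) = 1/0.5 = 2/1.
Single-dose peak C₀ = D/Vd = 1200/200 = 6 μg/mL.
Steady-state peak Cmax,ss = C₀·R = 6 × 2/1 ≈ 12.000 μg/mL.
Steady-state trough Cmin,ss = Cmax,ss·f ≈ 12.000 × 0.5 ≈ 6.000 μg/mL.
Trough 6.0 μg/mL vs MEC 10 μg/mL: subtherapeutic.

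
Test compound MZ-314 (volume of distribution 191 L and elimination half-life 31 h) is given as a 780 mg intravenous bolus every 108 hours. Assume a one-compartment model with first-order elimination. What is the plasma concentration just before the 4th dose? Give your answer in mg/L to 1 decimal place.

f = (1/2)^(τ/t½) = (1/2)^(108/31) ≈ 0.0894.
C₀ = D/Vd = 780/191 ≈ 4.084 mg/L.
Before the 4th dose, 3 doses have been given. Superposition: Cmin = C₀·(f + f² + … + f^3).
≈ 4.084 × (0.0894 + 0.0080 + 0.0007) ≈ 4.084 × 0.0981 ≈ 0.401 mg/L.

0.4 mg/L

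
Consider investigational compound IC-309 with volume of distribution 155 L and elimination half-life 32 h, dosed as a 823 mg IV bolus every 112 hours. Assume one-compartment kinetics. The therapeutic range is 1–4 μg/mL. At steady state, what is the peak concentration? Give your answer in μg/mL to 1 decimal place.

k = ln2/t½ = ln2/32 ≈ 0.021661 h⁻¹; fraction remaining f = e^(−kτ) = e^(−0.021661×112) ≈ 0.0884.
Accumulation ratio R = 1/(1 − f) ≈ 1/0.9116 ≈ 1.0970.
Single-dose peak C₀ = D/Vd = 823/155 ≈ 5.310 μg/mL.
Steady-state peak Cmax,ss = C₀·R ≈ 5.310 × 1.0970 ≈ 5.825 μg/mL.
Peak 5.8 μg/mL vs MTC 4 μg/mL: exceeds toxic threshold.

5.8 μg/mL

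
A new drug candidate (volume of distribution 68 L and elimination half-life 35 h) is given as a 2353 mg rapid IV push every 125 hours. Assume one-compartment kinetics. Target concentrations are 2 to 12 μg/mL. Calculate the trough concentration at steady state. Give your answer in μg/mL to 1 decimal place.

τ/t½ = 125/35 ≈ 3.5714, so fraction remaining f = (1/2)^(125/35) ≈ 0.0841.
Single-dose peak C₀ = D/Vd = 2353/68 ≈ 34.603 μg/mL.
Steady-state trough Cmin,ss = C₀·f/(1−f) ≈ 34.603 × 0.0841/0.9159 ≈ 3.177 μg/mL.
Trough 3.2 μg/mL vs MEC 2 μg/mL: adequate.

3.2 μg/mL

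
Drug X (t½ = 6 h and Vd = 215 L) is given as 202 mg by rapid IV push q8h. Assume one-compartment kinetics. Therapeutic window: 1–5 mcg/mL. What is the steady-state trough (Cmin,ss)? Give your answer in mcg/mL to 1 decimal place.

Over one 8-h interval, 8/6 ≈ 1.3333 half-lives elapse, leaving f ≈ 0.3969 of each dose.
Accumulation ratio R = 1/(1 − f) ≈ 1/0.6031 ≈ 1.6581.
Each bolus raises the concentration by D/Vd = 202/215 ≈ 0.940 mcg/mL.
Cmax,ss = C₀/(1 − f) ≈ 0.940/0.6031 ≈ 1.559 mcg/mL.
Steady-state trough Cmin,ss = Cmax,ss·f ≈ 1.559 × 0.3969 ≈ 0.619 mcg/mL.
Trough 0.6 mcg/mL vs MEC 1 mcg/mL: subtherapeutic.

0.6 mcg/mL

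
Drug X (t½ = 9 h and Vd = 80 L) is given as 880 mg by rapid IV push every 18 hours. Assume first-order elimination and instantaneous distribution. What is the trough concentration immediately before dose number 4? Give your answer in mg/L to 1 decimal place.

f = (1/2)^(τ/t½) = (1/2)^(18/9) ≈ 0.2500.
C₀ = D/Vd = 880/80 ≈ 11.000 mg/L.
Before the 4th dose, 3 doses have been given. Superposition: Cmin = C₀·(f + f² + … + f^3).
≈ 11.000 × (0.2500 + 0.0625 + 0.0156) ≈ 11.000 × 0.3281 ≈ 3.609 mg/L.

3.6 mg/L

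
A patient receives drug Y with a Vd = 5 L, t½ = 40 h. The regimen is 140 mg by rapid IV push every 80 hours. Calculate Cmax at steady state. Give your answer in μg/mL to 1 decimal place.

37.3 μg/mL

τ = 80 h = 2 half-lives, so f = (1/2)^2 = 0.25.
Accumulation ratio R = 1/(1 − f) = 1/0.75 = 4/3.
Single-dose peak C₀ = D/Vd = 140/5 = 28 μg/mL.
Steady-state peak Cmax,ss = C₀·R = 28 × 4/3 ≈ 37.333 μg/mL.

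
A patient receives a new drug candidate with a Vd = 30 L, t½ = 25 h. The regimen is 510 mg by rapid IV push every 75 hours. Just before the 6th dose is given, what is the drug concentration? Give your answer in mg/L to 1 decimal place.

f = (1/2)^(τ/t½) = (1/2)^(75/25) ≈ 0.1250.
C₀ = D/Vd = 510/30 ≈ 17.000 mg/L.
Before the 6th dose, 5 doses have been given. Superposition: Cmin = C₀·(f + f² + … + f^5).
≈ 17.000 × (0.1250 + 0.0156 + 0.0020 + 0.0002 + 0.0000) ≈ 17.000 × 0.1428 ≈ 2.428 mg/L.

2.4 mg/L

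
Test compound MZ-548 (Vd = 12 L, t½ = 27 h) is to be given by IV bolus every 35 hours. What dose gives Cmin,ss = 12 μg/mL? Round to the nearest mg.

τ/t½ = 35/27 ≈ 1.2963, so f = (1/2)^(35/27) ≈ 0.407170.
Cmin,ss = (D/Vd)·f/(1−f), so D = Cmin,ss·Vd·(1−f)/f.
D = 12 × 12 × (1−f)/f ≈ 12 × 12 × 1.45598 ≈ 209.66 mg.

210 mg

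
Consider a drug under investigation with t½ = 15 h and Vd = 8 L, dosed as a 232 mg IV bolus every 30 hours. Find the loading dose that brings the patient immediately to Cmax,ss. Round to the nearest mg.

309 mg

f = (1/2)^(30/15) ≈ 0.250000; accumulation ratio R = 1/(1−f) ≈ 1.33333.
Loading dose to hit Cmax,ss on first dose: D_load = D_maint·R ≈ 232 × 1.33333 ≈ 309.33 mg.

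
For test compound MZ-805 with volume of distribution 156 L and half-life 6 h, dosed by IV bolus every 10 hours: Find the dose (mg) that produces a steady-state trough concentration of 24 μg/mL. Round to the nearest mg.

τ/t½ = 10/6 ≈ 1.6667, so f = (1/2)^(10/6) ≈ 0.314980.
Cmin,ss = (D/Vd)·f/(1−f), so D = Cmin,ss·Vd·(1−f)/f.
D = 24 × 156 × (1−f)/f ≈ 24 × 156 × 2.17480 ≈ 8142.45 mg.

8142 mg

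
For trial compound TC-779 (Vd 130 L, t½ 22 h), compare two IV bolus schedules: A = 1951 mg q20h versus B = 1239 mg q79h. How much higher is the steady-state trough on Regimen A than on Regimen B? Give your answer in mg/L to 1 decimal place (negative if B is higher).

16.2 mg/L

Regimen A: f = (1/2)^(20/22) ≈ 0.5325; Cmin,ss = (1951/130)·f/(1−f) ≈ 17.094 mg/L.
Regimen B: f = (1/2)^(79/22) ≈ 0.0830; Cmin,ss = (1239/130)·f/(1−f) ≈ 0.863 mg/L.
Difference ≈ 17.094 − 0.863 ≈ 16.231 mg/L.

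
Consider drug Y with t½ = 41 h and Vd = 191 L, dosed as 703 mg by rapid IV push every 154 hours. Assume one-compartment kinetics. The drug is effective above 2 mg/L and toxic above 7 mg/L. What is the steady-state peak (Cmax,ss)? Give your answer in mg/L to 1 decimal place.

Over one 154-h interval, 154/41 ≈ 3.7561 half-lives elapse, leaving f ≈ 0.0740 of each dose.
At steady state, accumulation factor R = 1/(1 − e^(−kτ)) ≈ 1.0799.
Each bolus raises the concentration by D/Vd = 703/191 ≈ 3.681 mg/L.
Steady-state peak Cmax,ss = C₀·R ≈ 3.681 × 1.0799 ≈ 3.975 mg/L.
Peak 4.0 mg/L vs MTC 7 mg/L: below toxic threshold.

4.0 mg/L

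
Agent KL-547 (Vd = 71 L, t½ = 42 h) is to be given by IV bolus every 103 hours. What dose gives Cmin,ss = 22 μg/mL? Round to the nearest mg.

τ/t½ = 103/42 ≈ 2.4524, so f = (1/2)^(103/42) ≈ 0.182709.
Cmin,ss = (D/Vd)·f/(1−f), so D = Cmin,ss·Vd·(1−f)/f.
D = 22 × 71 × (1−f)/f ≈ 22 × 71 × 4.47318 ≈ 6987.11 mg.

6987 mg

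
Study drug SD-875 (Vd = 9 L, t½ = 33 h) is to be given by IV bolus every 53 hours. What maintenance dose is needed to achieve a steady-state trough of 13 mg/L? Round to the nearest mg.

τ/t½ = 53/33 ≈ 1.6061, so f = (1/2)^(53/33) ≈ 0.328494.
Cmin,ss = (D/Vd)·f/(1−f), so D = Cmin,ss·Vd·(1−f)/f.
D = 13 × 9 × (1−f)/f ≈ 13 × 9 × 2.04420 ≈ 239.17 mg.

239 mg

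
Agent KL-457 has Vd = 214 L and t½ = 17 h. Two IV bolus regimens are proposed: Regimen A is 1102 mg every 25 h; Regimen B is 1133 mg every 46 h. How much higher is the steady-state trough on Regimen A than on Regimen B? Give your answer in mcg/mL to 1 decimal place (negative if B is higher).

1.9 mcg/mL

Regimen A: f = (1/2)^(25/17) ≈ 0.3608; Cmin,ss = (1102/214)·f/(1−f) ≈ 2.907 mcg/mL.
Regimen B: f = (1/2)^(46/17) ≈ 0.1533; Cmin,ss = (1133/214)·f/(1−f) ≈ 0.959 mcg/mL.
Difference ≈ 2.907 − 0.959 ≈ 1.948 mcg/mL.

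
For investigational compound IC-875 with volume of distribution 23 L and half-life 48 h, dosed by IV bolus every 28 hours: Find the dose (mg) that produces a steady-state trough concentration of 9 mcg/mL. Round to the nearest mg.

τ/t½ = 28/48 ≈ 0.58333, so f = (1/2)^(28/48) ≈ 0.667420.
Cmin,ss = (D/Vd)·f/(1−f), so D = Cmin,ss·Vd·(1−f)/f.
D = 9 × 23 × (1−f)/f ≈ 9 × 23 × 0.49831 ≈ 103.15 mg.

103 mg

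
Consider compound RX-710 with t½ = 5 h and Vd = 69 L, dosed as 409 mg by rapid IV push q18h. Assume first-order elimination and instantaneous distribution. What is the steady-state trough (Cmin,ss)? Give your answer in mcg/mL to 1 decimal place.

τ/t½ = 18/5 ≈ 3.6, so fraction remaining f = (1/2)^(18/5) ≈ 0.0825.
Single-dose peak C₀ = D/Vd = 409/69 ≈ 5.928 mcg/mL.
Steady-state trough Cmin,ss = C₀·f/(1−f) ≈ 5.928 × 0.0825/0.9175 ≈ 0.533 mcg/mL.

0.5 mcg/mL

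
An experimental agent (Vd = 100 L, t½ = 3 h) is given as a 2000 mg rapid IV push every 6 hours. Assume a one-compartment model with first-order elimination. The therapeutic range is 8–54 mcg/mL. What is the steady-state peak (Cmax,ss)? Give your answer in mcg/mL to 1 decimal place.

26.7 mcg/mL

τ = 6 h = 2 half-lives, so f = (1/2)^2 = 0.25.
At steady state, R = 1/(1 − 0.25) = 4/3.
Single-dose peak C₀ = D/Vd = 2000/100 = 20 mcg/mL.
Steady-state peak Cmax,ss = C₀·R = 20 × 4/3 ≈ 26.667 mcg/mL.
Peak 26.7 mcg/mL vs MTC 54 mcg/mL: below toxic threshold.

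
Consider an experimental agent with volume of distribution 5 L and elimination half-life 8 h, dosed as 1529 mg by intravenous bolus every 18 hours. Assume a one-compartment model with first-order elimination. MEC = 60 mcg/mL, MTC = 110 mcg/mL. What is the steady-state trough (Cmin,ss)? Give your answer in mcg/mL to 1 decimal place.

Over one 18-h interval, 18/8 ≈ 2.25 half-lives elapse, leaving f ≈ 0.2102 of each dose.
Accumulation ratio R = 1/(1 − f) ≈ 1/0.7898 ≈ 1.2661.
Single-dose peak C₀ = D/Vd = 1529/5 ≈ 305.800 mcg/mL.
Steady-state peak Cmax,ss = C₀·R ≈ 305.800 × 1.2661 ≈ 387.173 mcg/mL.
One interval later, Cmin,ss = Cmax,ss·e^(−kτ) ≈ 387.173 × 0.2102 ≈ 81.384 mcg/mL.
Trough 81.4 mcg/mL vs MEC 60 mcg/mL: adequate.

81.4 mcg/mL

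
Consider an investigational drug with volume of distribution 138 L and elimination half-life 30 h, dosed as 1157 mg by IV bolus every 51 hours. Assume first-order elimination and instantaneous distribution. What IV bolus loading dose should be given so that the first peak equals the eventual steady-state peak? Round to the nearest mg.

f = (1/2)^(51/30) ≈ 0.307786; accumulation ratio R = 1/(1−f) ≈ 1.44464.
Loading dose to hit Cmax,ss on first dose: D_load = D_maint·R ≈ 1157 × 1.44464 ≈ 1671.45 mg.

1671 mg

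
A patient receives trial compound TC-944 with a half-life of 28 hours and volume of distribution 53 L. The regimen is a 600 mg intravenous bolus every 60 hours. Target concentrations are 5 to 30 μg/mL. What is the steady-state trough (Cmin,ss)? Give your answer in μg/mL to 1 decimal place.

3.3 μg/mL

τ/t½ = 60/28 ≈ 2.1429, so fraction remaining f = (1/2)^(60/28) ≈ 0.2264.
Single-dose peak C₀ = D/Vd = 600/53 ≈ 11.321 μg/mL.
Steady-state trough Cmin,ss = C₀·f/(1−f) ≈ 11.321 × 0.2264/0.7736 ≈ 3.313 μg/mL.
Trough 3.3 μg/mL vs MEC 5 μg/mL: subtherapeutic.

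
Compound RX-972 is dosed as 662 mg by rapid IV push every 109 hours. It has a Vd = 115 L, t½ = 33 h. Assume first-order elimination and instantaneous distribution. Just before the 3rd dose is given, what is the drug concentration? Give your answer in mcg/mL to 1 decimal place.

f = (1/2)^(τ/t½) = (1/2)^(109/33) ≈ 0.1013.
C₀ = D/Vd = 662/115 ≈ 5.757 mcg/mL.
Before the 3rd dose, 2 doses have been given. Superposition: Cmin = C₀·(f + f²).
≈ 5.757 × (0.1013 + 0.0103) ≈ 5.757 × 0.1116 ≈ 0.642 mcg/mL.

0.6 mcg/mL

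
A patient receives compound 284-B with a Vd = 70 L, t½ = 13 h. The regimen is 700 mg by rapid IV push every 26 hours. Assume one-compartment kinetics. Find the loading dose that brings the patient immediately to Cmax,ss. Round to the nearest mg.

f = (1/2)^(26/13) ≈ 0.250000; accumulation ratio R = 1/(1−f) ≈ 1.33333.
Loading dose to hit Cmax,ss on first dose: D_load = D_maint·R ≈ 700 × 1.33333 ≈ 933.33 mg.

933 mg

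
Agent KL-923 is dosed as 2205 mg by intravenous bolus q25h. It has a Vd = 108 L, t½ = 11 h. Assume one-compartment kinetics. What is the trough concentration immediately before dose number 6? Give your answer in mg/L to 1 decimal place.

f = (1/2)^(τ/t½) = (1/2)^(25/11) ≈ 0.2069.
C₀ = D/Vd = 2205/108 ≈ 20.417 mg/L.
Before the 6th dose, 5 doses have been given. Superposition: Cmin = C₀·(f + f² + … + f^5).
≈ 20.417 × (0.2069 + 0.0428 + 0.0089 + 0.0018 + 0.0004) ≈ 20.417 × 0.2608 ≈ 5.325 mg/L.

5.3 mg/L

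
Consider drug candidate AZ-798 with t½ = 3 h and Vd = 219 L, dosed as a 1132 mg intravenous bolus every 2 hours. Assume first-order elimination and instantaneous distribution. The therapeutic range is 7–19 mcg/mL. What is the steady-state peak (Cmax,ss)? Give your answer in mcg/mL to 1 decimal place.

k = ln2/t½ = ln2/3 ≈ 0.231049 h⁻¹; fraction remaining f = e^(−kτ) = e^(−0.231049×2) ≈ 0.6300.
At steady state, accumulation factor R = 1/(1 − e^(−kτ)) ≈ 2.7027.
Each bolus raises the concentration by D/Vd = 1132/219 ≈ 5.169 mcg/mL.
Steady-state peak Cmax,ss = C₀·R ≈ 5.169 × 2.7027 ≈ 13.970 mcg/mL.
Peak 14.0 mcg/mL vs MTC 19 mcg/mL: below toxic threshold.

14.0 mcg/mL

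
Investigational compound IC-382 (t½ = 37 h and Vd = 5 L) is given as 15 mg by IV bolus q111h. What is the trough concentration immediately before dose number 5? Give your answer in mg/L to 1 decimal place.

f = (1/2)^(τ/t½) = (1/2)^(111/37) ≈ 0.1250.
C₀ = D/Vd = 15/5 ≈ 3.000 mg/L.
Before the 5th dose, 4 doses have been given. Superposition: Cmin = C₀·(f + f² + … + f^4).
≈ 3.000 × (0.1250 + 0.0156 + 0.0020 + 0.0002) ≈ 3.000 × 0.1428 ≈ 0.428 mg/L.

0.4 mg/L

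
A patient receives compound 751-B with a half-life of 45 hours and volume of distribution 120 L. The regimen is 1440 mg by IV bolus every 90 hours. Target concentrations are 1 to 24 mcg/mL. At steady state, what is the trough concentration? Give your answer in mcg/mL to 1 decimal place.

4.0 mcg/mL

τ = 90 h = 2 half-lives, so f = (1/2)^2 = 0.25.
At steady state, R = 1/(1 − 0.25) = 4/3.
Single-dose peak C₀ = D/Vd = 1440/120 = 12 mcg/mL.
Steady-state peak Cmax,ss = C₀·R = 12 × 4/3 ≈ 16.000 mcg/mL.
Steady-state trough Cmin,ss = Cmax,ss·f ≈ 16.000 × 0.25 ≈ 4.000 mcg/mL.
Trough 4.0 mcg/mL vs MEC 1 mcg/mL: adequate.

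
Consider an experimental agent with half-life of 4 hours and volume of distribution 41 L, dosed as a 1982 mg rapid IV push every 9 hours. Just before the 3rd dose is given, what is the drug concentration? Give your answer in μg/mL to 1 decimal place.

12.3 μg/mL

f = (1/2)^(τ/t½) = (1/2)^(9/4) ≈ 0.2102.
C₀ = D/Vd = 1982/41 ≈ 48.341 μg/mL.
Before the 3rd dose, 2 doses have been given. Superposition: Cmin = C₀·(f + f²).
≈ 48.341 × (0.2102 + 0.0442) ≈ 48.341 × 0.2544 ≈ 12.298 μg/mL.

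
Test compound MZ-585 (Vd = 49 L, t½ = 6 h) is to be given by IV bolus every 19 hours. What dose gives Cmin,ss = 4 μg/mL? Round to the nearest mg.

τ/t½ = 19/6 ≈ 3.1667, so f = (1/2)^(19/6) ≈ 0.111362.
Cmin,ss = (D/Vd)·f/(1−f), so D = Cmin,ss·Vd·(1−f)/f.
D = 4 × 49 × (1−f)/f ≈ 4 × 49 × 7.97972 ≈ 1564.03 mg.

1564 mg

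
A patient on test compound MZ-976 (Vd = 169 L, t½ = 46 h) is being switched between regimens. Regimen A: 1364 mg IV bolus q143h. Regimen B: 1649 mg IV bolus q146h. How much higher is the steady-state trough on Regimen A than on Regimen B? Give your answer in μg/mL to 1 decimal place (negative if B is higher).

-0.2 μg/mL

Regimen A: f = (1/2)^(143/46) ≈ 0.1159; Cmin,ss = (1364/169)·f/(1−f) ≈ 1.058 μg/mL.
Regimen B: f = (1/2)^(146/46) ≈ 0.1108; Cmin,ss = (1649/169)·f/(1−f) ≈ 1.216 μg/mL.
Difference ≈ 1.058 − 1.216 ≈ -0.158 μg/mL.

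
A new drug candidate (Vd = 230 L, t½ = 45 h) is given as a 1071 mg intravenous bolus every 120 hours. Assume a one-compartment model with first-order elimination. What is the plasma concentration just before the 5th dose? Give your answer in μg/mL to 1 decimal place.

f = (1/2)^(τ/t½) = (1/2)^(120/45) ≈ 0.1575.
C₀ = D/Vd = 1071/230 ≈ 4.657 μg/mL.
Before the 5th dose, 4 doses have been given. Superposition: Cmin = C₀·(f + f² + … + f^4).
≈ 4.657 × (0.1575 + 0.0248 + 0.0039 + 0.0006) ≈ 4.657 × 0.1868 ≈ 0.870 μg/mL.

0.9 μg/mL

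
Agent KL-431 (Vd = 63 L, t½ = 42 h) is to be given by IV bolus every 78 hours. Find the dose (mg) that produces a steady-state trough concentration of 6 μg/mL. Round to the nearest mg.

991 mg

τ/t½ = 78/42 ≈ 1.8571, so f = (1/2)^(78/42) ≈ 0.276022.
Cmin,ss = (D/Vd)·f/(1−f), so D = Cmin,ss·Vd·(1−f)/f.
D = 6 × 63 × (1−f)/f ≈ 6 × 63 × 2.62290 ≈ 991.46 mg.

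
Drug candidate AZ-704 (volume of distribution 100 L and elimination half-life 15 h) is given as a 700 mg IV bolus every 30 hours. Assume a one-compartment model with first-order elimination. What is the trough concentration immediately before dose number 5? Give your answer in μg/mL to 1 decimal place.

f = (1/2)^(τ/t½) = (1/2)^(30/15) ≈ 0.2500.
C₀ = D/Vd = 700/100 ≈ 7.000 μg/mL.
Before the 5th dose, 4 doses have been given. Superposition: Cmin = C₀·(f + f² + … + f^4).
≈ 7.000 × (0.2500 + 0.0625 + 0.0156 + 0.0039) ≈ 7.000 × 0.3320 ≈ 2.324 μg/mL.

2.3 μg/mL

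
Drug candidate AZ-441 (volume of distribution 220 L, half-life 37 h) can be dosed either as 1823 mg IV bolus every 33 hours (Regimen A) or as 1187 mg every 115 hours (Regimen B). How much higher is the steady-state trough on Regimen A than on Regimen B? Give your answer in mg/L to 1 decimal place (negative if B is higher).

Regimen A: f = (1/2)^(33/37) ≈ 0.5389; Cmin,ss = (1823/220)·f/(1−f) ≈ 9.684 mg/L.
Regimen B: f = (1/2)^(115/37) ≈ 0.1160; Cmin,ss = (1187/220)·f/(1−f) ≈ 0.708 mg/L.
Difference ≈ 9.684 − 0.708 ≈ 8.976 mg/L.

9.0 mg/L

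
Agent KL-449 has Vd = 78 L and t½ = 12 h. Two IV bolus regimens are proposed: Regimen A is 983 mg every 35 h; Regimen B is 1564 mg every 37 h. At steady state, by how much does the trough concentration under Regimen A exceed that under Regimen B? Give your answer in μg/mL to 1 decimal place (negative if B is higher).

Regimen A: f = (1/2)^(35/12) ≈ 0.1324; Cmin,ss = (983/78)·f/(1−f) ≈ 1.923 μg/mL.
Regimen B: f = (1/2)^(37/12) ≈ 0.1180; Cmin,ss = (1564/78)·f/(1−f) ≈ 2.683 μg/mL.
Difference ≈ 1.923 − 2.683 ≈ -0.760 μg/mL.

-0.8 μg/mL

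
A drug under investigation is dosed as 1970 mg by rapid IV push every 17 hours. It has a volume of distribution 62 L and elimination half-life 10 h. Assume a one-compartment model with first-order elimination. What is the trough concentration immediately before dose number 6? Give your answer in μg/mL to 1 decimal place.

14.1 μg/mL

f = (1/2)^(τ/t½) = (1/2)^(17/10) ≈ 0.3078.
C₀ = D/Vd = 1970/62 ≈ 31.774 μg/mL.
Before the 6th dose, 5 doses have been given. Superposition: Cmin = C₀·(f + f² + … + f^5).
≈ 31.774 × (0.3078 + 0.0947 + 0.0292 + 0.0090 + 0.0028) ≈ 31.774 × 0.4435 ≈ 14.092 μg/mL.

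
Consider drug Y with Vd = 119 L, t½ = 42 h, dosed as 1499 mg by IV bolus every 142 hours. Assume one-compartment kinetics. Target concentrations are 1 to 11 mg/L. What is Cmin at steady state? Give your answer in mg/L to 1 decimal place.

1.3 mg/L

τ/t½ = 142/42 ≈ 3.381, so fraction remaining f = (1/2)^(142/42) ≈ 0.0960.
At steady state, accumulation factor R = 1/(1 − e^(−kτ)) ≈ 1.1062.
Each bolus raises the concentration by D/Vd = 1499/119 ≈ 12.597 mg/L.
Cmax,ss = C₀/(1 − f) ≈ 12.597/0.9040 ≈ 13.935 mg/L.
One interval later, Cmin,ss = Cmax,ss·e^(−kτ) ≈ 13.935 × 0.0960 ≈ 1.338 mg/L.
Trough 1.3 mg/L vs MEC 1 mg/L: adequate.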